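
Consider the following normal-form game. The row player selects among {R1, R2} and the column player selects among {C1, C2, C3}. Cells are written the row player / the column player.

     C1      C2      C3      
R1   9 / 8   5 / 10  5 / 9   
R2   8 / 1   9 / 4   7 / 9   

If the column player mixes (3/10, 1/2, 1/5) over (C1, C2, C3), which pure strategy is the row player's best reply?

The row player's best reply maximizes expected payoff against the mix.
R1: (3/10)·9 + (1/2)·5 + (1/5)·5 = 31/5
R2: (3/10)·8 + (1/2)·9 + (1/5)·7 = 83/10
Highest expected payoff is 83/10, from R2.

R2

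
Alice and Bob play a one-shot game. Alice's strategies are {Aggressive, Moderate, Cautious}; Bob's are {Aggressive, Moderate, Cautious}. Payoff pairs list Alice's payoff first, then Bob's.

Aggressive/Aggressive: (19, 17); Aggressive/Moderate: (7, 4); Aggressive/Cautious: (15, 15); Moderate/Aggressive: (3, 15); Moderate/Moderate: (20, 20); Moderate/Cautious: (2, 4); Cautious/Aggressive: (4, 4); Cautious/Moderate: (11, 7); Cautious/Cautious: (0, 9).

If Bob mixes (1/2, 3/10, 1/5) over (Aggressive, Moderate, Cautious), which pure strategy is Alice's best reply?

Aggressive

Alice's best reply maximizes expected payoff against the mix.
Aggressive: (1/2)·19 + (3/10)·7 + (1/5)·15 = 73/5
Moderate: (1/2)·3 + (3/10)·20 + (1/5)·2 = 79/10
Cautious: (1/2)·4 + (3/10)·11 + (1/5)·0 = 53/10
Highest expected payoff is 73/5, from Aggressive.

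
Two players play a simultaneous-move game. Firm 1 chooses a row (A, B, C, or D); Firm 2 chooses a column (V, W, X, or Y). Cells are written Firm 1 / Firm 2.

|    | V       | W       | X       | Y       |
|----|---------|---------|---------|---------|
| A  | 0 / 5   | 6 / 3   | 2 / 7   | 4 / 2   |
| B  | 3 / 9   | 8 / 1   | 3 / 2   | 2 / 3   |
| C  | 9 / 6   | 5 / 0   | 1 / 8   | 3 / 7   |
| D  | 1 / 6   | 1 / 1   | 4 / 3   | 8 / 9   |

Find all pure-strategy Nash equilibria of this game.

(D, Y)

Check mutual best responses: a cell is a NE iff neither player can gain by unilaterally deviating.
Firm 1's best responses — vs V: C (payoff 9); vs W: B (payoff 8); vs X: D (payoff 4); vs Y: D (payoff 8).
Firm 2's best responses — vs A: X (payoff 7); vs B: V (payoff 9); vs C: X (payoff 8); vs D: Y (payoff 9).
The only mutual best response is (D, Y); neither player gains by switching there.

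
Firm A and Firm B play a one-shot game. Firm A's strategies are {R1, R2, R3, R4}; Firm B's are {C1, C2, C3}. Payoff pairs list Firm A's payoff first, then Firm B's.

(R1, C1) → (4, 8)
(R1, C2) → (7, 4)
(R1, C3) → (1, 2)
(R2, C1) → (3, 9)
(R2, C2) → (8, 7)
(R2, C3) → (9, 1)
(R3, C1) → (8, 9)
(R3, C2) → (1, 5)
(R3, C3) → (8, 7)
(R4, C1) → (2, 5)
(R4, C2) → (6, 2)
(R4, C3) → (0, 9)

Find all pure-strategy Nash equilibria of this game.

Check mutual best responses: a cell is a NE iff neither player can gain by unilaterally deviating.
Firm A's best responses — vs C1: R3 (payoff 8); vs C2: R2 (payoff 8); vs C3: R2 (payoff 9).
Firm B's best responses — vs R1: C1 (payoff 8); vs R2: C1 (payoff 9); vs R3: C1 (payoff 9); vs R4: C3 (payoff 9).
The only mutual best response is (R3, C1); neither player gains by switching there.

(R3, C1)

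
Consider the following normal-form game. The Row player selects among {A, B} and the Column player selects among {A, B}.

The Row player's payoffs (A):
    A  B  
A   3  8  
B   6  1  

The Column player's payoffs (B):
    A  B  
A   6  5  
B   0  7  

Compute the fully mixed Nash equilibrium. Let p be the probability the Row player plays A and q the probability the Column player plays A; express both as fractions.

Each player's mixing probability is pinned down by making the *other* player indifferent.
The Column player indifferent between A and B: p·6 + (1−p)·0 = p·5 + (1−p)·7 ⟹ 0 + 6p = 7 + (-2)p ⟹ p = 7/8.
The Row player indifferent between A and B: q·3 + (1−q)·8 = q·6 + (1−q)·1 ⟹ 8 + (-5)q = 1 + 5q ⟹ q = 7/10.

p = 7/8, q = 7/10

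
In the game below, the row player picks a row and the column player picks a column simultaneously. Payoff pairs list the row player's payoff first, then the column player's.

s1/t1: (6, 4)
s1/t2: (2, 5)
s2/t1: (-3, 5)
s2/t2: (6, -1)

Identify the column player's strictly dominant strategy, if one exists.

No strictly dominant strategy

Check whether one of the column player's strategies beats all alternatives regardless of what the opponent does.
t1 is not dominant: against s1, t2 gives 5 > 4.
t2 is not dominant: against s2, t1 gives 5 > -1.
No single strategy is best against every opponent action.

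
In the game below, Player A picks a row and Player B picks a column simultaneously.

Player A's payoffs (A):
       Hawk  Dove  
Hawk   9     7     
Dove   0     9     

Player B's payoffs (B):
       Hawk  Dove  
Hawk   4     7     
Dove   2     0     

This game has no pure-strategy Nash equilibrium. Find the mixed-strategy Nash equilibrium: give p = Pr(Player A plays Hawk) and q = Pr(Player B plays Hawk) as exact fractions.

In a mixed NE each player is indifferent between their pure strategies, so the opponent's mix sets the indifference.
Player B indifferent between Hawk and Dove: p·4 + (1−p)·2 = p·7 + (1−p)·0 ⟹ 2 + 2p = 0 + 7p ⟹ p = 2/5.
Player A indifferent between Hawk and Dove: q·9 + (1−q)·7 = q·0 + (1−q)·9 ⟹ 7 + 2q = 9 + (-9)q ⟹ q = 2/11.

p = 2/5, q = 2/11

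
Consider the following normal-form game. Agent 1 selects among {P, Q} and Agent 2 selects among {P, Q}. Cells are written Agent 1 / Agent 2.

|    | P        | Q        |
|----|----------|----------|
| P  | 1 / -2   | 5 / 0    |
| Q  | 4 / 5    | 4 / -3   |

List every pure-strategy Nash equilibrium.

(P, Q) and (Q, P)

Find each player's best response to every opponent strategy; NE are the intersections.
Agent 1's best responses — vs P: Q (payoff 4); vs Q: P (payoff 5).
Agent 2's best responses — vs P: Q (payoff 0); vs Q: P (payoff 5).
Mutual best responses occur at (P, Q) and (Q, P); at each, neither player gains by switching.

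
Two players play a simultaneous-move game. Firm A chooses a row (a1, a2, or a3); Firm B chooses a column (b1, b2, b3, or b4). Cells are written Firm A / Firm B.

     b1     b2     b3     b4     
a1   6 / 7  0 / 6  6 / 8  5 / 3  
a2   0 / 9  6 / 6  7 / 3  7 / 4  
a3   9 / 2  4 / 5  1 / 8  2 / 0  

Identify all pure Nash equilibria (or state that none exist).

There is no pure-strategy Nash equilibrium

A profile is a Nash equilibrium when each player is best-responding to the other.
Firm A's best responses — vs b1: a3 (payoff 9); vs b2: a2 (payoff 6); vs b3: a2 (payoff 7); vs b4: a2 (payoff 7).
Firm B's best responses — vs a1: b3 (payoff 8); vs a2: b1 (payoff 9); vs a3: b3 (payoff 8).
No cell has both players best-responding. For instance, Firm A's best reply to b4 is a2, but against a2 Firm B prefers b1 over b4.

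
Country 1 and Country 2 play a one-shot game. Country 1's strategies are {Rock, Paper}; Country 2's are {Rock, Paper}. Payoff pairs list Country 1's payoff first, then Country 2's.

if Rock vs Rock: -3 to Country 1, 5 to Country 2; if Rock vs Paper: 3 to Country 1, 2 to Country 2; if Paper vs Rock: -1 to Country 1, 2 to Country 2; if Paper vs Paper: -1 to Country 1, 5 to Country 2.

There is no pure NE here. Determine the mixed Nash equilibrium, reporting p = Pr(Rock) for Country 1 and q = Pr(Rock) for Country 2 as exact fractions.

p = 1/2, q = 2/3

Each player's mixing probability is pinned down by making the *other* player indifferent.
Country 2 indifferent between Rock and Paper: p·5 + (1−p)·2 = p·2 + (1−p)·5 ⟹ 2 + 3p = 5 + (-3)p ⟹ p = 1/2.
Country 1 indifferent between Rock and Paper: q·(-3) + (1−q)·3 = q·(-1) + (1−q)·(-1) ⟹ 3 + (-6)q = (-1) + 0q ⟹ q = 2/3.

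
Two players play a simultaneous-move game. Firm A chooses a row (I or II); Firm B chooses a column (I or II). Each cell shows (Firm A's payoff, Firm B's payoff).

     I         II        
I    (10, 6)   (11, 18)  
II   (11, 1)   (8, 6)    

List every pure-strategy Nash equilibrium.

(I, II)

Find each player's best response to every opponent strategy; NE are the intersections.
Firm A's best responses — vs I: II (payoff 11); vs II: I (payoff 11).
Firm B's best responses — vs I: II (payoff 18); vs II: II (payoff 6).
The only mutual best response is (I, II); neither player gains by switching there.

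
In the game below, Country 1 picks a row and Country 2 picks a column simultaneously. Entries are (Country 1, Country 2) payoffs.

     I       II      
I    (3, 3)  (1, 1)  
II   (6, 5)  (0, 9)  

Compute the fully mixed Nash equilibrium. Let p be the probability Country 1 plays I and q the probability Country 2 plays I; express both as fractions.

In a mixed NE each player is indifferent between their pure strategies, so the opponent's mix sets the indifference.
Country 2 indifferent between I and II: p·3 + (1−p)·5 = p·1 + (1−p)·9 ⟹ 5 + (-2)p = 9 + (-8)p ⟹ p = 2/3.
Country 1 indifferent between I and II: q·3 + (1−q)·1 = q·6 + (1−q)·0 ⟹ 1 + 2q = 0 + 6q ⟹ q = 1/4.

p = 2/3, q = 1/4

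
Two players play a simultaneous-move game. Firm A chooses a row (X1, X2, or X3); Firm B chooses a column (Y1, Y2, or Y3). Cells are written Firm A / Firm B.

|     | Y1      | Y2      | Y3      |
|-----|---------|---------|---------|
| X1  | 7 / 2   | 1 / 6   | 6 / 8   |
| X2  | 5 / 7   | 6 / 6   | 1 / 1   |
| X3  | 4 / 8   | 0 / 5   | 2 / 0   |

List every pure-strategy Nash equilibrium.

Find each player's best response to every opponent strategy; NE are the intersections.
Firm A's best responses — vs Y1: X1 (payoff 7); vs Y2: X2 (payoff 6); vs Y3: X1 (payoff 6).
Firm B's best responses — vs X1: Y3 (payoff 8); vs X2: Y1 (payoff 7); vs X3: Y1 (payoff 8).
The only mutual best response is (X1, Y3); neither player gains by switching there.

(X1, Y3)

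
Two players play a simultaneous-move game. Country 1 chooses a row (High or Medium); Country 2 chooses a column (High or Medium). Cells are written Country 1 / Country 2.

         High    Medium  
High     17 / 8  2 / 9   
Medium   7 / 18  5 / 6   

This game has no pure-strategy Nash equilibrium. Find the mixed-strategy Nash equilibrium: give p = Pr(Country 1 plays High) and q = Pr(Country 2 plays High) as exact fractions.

Each player's mixing probability is pinned down by making the *other* player indifferent.
Country 2 indifferent between High and Medium: p·8 + (1−p)·18 = p·9 + (1−p)·6 ⟹ 18 + (-10)p = 6 + 3p ⟹ p = 12/13.
Country 1 indifferent between High and Medium: q·17 + (1−q)·2 = q·7 + (1−q)·5 ⟹ 2 + 15q = 5 + 2q ⟹ q = 3/13.

p = 12/13, q = 3/13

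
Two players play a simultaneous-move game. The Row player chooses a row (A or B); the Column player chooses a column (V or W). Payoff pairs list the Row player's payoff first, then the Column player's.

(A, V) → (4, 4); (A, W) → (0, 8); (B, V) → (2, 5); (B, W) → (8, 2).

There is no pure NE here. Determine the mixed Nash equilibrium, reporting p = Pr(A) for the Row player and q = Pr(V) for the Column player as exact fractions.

p = 3/7, q = 4/5

Each player's mixing probability is pinned down by making the *other* player indifferent.
The Column player indifferent between V and W: p·4 + (1−p)·5 = p·8 + (1−p)·2 ⟹ 5 + (-1)p = 2 + 6p ⟹ p = 3/7.
The Row player indifferent between A and B: q·4 + (1−q)·0 = q·2 + (1−q)·8 ⟹ 0 + 4q = 8 + (-6)q ⟹ q = 4/5.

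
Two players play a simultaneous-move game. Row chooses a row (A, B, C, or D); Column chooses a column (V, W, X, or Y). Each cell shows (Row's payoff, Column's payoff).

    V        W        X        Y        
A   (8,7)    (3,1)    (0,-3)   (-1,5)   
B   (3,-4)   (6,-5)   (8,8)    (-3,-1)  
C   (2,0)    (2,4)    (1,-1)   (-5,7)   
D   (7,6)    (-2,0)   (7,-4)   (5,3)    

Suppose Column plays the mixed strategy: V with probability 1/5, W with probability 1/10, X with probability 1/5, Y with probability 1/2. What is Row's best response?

Row's best reply maximizes expected payoff against the mix.
A: (1/5)·8 + (1/10)·3 + (1/5)·0 + (1/2)·(-1) = 7/5
B: (1/5)·3 + (1/10)·6 + (1/5)·8 + (1/2)·(-3) = 13/10
C: (1/5)·2 + (1/10)·2 + (1/5)·1 + (1/2)·(-5) = -17/10
D: (1/5)·7 + (1/10)·(-2) + (1/5)·7 + (1/2)·5 = 51/10
Highest expected payoff is 51/10, from D.

D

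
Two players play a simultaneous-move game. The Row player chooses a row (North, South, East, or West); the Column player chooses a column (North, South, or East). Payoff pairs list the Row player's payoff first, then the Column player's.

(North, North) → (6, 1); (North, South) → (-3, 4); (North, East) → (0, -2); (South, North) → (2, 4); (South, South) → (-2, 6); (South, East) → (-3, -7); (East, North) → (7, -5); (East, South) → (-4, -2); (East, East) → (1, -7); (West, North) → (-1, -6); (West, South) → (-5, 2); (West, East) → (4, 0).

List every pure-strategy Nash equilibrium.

(South, South)

Find each player's best response to every opponent strategy; NE are the intersections.
The Row player's best responses — vs North: East (payoff 7); vs South: South (payoff -2); vs East: West (payoff 4).
The Column player's best responses — vs North: South (payoff 4); vs South: South (payoff 6); vs East: South (payoff -2); vs West: South (payoff 2).
The only mutual best response is (South, South); neither player gains by switching there.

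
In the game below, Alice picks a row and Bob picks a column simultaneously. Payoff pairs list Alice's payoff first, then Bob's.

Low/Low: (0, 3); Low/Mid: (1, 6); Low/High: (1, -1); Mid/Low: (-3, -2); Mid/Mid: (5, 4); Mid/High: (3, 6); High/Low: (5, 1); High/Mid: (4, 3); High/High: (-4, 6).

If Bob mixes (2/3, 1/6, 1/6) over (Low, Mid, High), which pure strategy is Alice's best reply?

Compute Alice's expected payoff from each pure strategy against the given mix.
Low: (2/3)·0 + (1/6)·1 + (1/6)·1 = 1/3
Mid: (2/3)·(-3) + (1/6)·5 + (1/6)·3 = -2/3
High: (2/3)·5 + (1/6)·4 + (1/6)·(-4) = 10/3
Highest expected payoff is 10/3, from High.

High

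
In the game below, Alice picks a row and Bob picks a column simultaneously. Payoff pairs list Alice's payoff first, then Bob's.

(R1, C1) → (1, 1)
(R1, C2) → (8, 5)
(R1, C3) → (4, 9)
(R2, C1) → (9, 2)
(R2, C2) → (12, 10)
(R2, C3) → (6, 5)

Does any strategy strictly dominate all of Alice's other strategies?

A strategy is strictly dominant if it gives Alice a strictly higher payoff than every other strategy, against every choice by the opponent.
R2 strictly dominates: vs C1: 9 > 1; vs C2: 12 > 8; vs C3: 6 > 4.

R2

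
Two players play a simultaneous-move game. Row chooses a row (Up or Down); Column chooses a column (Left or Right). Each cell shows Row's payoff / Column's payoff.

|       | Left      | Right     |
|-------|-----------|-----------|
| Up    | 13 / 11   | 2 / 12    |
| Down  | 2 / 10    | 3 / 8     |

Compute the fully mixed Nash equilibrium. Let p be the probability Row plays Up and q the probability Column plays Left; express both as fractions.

In a mixed NE each player is indifferent between their pure strategies, so the opponent's mix sets the indifference.
Column indifferent between Left and Right: p·11 + (1−p)·10 = p·12 + (1−p)·8 ⟹ 10 + 1p = 8 + 4p ⟹ p = 2/3.
Row indifferent between Up and Down: q·13 + (1−q)·2 = q·2 + (1−q)·3 ⟹ 2 + 11q = 3 + (-1)q ⟹ q = 1/12.

p = 2/3, q = 1/12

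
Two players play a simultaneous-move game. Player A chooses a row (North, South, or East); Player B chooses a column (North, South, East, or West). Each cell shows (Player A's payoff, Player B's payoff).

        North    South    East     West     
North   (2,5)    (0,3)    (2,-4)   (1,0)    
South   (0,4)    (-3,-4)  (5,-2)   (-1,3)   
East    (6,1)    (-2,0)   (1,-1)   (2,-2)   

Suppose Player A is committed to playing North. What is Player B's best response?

North

With Player A fixed at North, Player B's payoffs are: North → 5, South → 3, East → -4, West → 0.
The maximum is 5, achieved by North.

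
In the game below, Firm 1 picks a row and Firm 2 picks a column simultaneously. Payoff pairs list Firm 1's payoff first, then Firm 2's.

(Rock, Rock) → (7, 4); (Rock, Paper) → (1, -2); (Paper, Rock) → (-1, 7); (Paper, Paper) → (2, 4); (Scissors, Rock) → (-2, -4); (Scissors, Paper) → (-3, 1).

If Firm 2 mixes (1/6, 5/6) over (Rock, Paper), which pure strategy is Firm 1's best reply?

Firm 1's best reply maximizes expected payoff against the mix.
Rock: (1/6)·7 + (5/6)·1 = 2
Paper: (1/6)·(-1) + (5/6)·2 = 3/2
Scissors: (1/6)·(-2) + (5/6)·(-3) = -17/6
Highest expected payoff is 2, from Rock.

Rock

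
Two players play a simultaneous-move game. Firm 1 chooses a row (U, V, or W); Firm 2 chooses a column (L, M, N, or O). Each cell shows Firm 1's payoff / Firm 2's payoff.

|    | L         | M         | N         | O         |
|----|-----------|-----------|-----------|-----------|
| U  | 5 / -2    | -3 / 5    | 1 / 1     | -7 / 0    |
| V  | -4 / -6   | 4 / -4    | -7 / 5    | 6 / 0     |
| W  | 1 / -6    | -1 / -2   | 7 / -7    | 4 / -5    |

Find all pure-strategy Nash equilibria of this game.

None

Find each player's best response to every opponent strategy; NE are the intersections.
Firm 1's best responses — vs L: U (payoff 5); vs M: V (payoff 4); vs N: W (payoff 7); vs O: V (payoff 6).
Firm 2's best responses — vs U: M (payoff 5); vs V: N (payoff 5); vs W: M (payoff -2).
No cell has both players best-responding. For instance, Firm 1's best reply to N is W, but against W Firm 2 prefers M over N.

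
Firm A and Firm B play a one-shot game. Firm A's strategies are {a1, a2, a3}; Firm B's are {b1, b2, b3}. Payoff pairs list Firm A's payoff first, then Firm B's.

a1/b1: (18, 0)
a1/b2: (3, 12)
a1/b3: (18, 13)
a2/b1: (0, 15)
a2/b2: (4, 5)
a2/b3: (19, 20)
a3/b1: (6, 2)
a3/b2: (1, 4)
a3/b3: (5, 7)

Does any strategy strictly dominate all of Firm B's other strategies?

A strategy is strictly dominant if it gives Firm B a strictly higher payoff than every other strategy, against every choice by the opponent.
b3 strictly dominates: vs a1: 13 > each of {0, 12}; vs a2: 20 > each of {15, 5}; vs a3: 7 > each of {2, 4}.

b3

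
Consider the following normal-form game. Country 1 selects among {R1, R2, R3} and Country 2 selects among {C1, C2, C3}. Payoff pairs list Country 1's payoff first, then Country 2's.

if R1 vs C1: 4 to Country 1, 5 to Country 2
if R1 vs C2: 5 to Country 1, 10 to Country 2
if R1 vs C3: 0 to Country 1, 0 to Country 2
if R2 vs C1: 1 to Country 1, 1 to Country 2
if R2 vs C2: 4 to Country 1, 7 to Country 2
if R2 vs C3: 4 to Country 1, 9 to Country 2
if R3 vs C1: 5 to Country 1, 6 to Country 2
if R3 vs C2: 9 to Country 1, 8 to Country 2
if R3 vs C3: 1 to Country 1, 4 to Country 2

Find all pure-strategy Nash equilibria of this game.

A profile is a Nash equilibrium when each player is best-responding to the other.
Country 1's best responses — vs C1: R3 (payoff 5); vs C2: R3 (payoff 9); vs C3: R2 (payoff 4).
Country 2's best responses — vs R1: C2 (payoff 10); vs R2: C3 (payoff 9); vs R3: C2 (payoff 8).
Mutual best responses occur at (R2, C3) and (R3, C2); at each, neither player gains by switching.

(R2, C3) and (R3, C2)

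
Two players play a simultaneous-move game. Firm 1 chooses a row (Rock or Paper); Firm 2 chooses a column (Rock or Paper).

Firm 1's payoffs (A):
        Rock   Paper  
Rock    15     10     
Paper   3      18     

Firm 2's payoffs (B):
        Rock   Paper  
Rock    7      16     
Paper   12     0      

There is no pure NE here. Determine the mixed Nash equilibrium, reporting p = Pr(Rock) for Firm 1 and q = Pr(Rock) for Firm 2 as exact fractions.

p = 4/7, q = 2/5

In a mixed NE each player is indifferent between their pure strategies, so the opponent's mix sets the indifference.
Firm 2 indifferent between Rock and Paper: p·7 + (1−p)·12 = p·16 + (1−p)·0 ⟹ 12 + (-5)p = 0 + 16p ⟹ p = 4/7.
Firm 1 indifferent between Rock and Paper: q·15 + (1−q)·10 = q·3 + (1−q)·18 ⟹ 10 + 5q = 18 + (-15)q ⟹ q = 2/5.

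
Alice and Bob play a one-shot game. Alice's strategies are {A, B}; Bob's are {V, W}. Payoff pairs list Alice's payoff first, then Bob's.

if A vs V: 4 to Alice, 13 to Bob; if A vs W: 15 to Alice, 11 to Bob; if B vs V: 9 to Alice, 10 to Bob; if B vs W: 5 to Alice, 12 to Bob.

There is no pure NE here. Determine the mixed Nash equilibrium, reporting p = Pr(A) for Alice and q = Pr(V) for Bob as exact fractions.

p = 1/2, q = 2/3

Each player's mixing probability is pinned down by making the *other* player indifferent.
Bob indifferent between V and W: p·13 + (1−p)·10 = p·11 + (1−p)·12 ⟹ 10 + 3p = 12 + (-1)p ⟹ p = 1/2.
Alice indifferent between A and B: q·4 + (1−q)·15 = q·9 + (1−q)·5 ⟹ 15 + (-11)q = 5 + 4q ⟹ q = 2/3.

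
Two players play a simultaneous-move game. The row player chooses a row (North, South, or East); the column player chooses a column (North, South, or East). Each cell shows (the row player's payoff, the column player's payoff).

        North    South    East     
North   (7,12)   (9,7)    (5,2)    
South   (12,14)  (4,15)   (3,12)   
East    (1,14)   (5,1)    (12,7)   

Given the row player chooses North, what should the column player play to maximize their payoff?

With the row player fixed at North, the column player's payoffs are: North → 12, South → 7, East → 2.
The maximum is 12, achieved by North.

North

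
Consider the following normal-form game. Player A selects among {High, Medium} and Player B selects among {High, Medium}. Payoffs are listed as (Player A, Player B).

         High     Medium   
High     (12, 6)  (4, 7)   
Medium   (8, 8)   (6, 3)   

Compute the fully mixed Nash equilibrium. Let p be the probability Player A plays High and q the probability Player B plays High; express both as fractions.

In a mixed NE each player is indifferent between their pure strategies, so the opponent's mix sets the indifference.
Player B indifferent between High and Medium: p·6 + (1−p)·8 = p·7 + (1−p)·3 ⟹ 8 + (-2)p = 3 + 4p ⟹ p = 5/6.
Player A indifferent between High and Medium: q·12 + (1−q)·4 = q·8 + (1−q)·6 ⟹ 4 + 8q = 6 + 2q ⟹ q = 1/3.

p = 5/6, q = 1/3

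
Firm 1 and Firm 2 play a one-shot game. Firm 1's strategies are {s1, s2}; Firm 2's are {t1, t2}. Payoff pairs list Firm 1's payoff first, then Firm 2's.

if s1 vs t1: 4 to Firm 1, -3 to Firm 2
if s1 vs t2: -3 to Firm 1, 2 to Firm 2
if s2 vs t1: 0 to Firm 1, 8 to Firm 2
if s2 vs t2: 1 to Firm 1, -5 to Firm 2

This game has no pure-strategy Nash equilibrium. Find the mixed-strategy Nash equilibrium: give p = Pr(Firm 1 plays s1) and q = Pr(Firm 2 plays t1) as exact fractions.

In a mixed NE each player is indifferent between their pure strategies, so the opponent's mix sets the indifference.
Firm 2 indifferent between t1 and t2: p·(-3) + (1−p)·8 = p·2 + (1−p)·(-5) ⟹ 8 + (-11)p = (-5) + 7p ⟹ p = 13/18.
Firm 1 indifferent between s1 and s2: q·4 + (1−q)·(-3) = q·0 + (1−q)·1 ⟹ (-3) + 7q = 1 + (-1)q ⟹ q = 1/2.

p = 13/18, q = 1/2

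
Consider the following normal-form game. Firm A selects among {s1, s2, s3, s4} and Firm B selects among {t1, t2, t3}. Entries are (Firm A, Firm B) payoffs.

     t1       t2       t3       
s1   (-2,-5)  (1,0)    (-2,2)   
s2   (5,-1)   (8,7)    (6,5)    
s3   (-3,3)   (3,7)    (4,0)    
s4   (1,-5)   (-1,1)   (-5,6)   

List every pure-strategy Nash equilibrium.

(s2, t2)

A profile is a Nash equilibrium when each player is best-responding to the other.
Firm A's best responses — vs t1: s2 (payoff 5); vs t2: s2 (payoff 8); vs t3: s2 (payoff 6).
Firm B's best responses — vs s1: t3 (payoff 2); vs s2: t2 (payoff 7); vs s3: t2 (payoff 7); vs s4: t3 (payoff 6).
The only mutual best response is (s2, t2); neither player gains by switching there.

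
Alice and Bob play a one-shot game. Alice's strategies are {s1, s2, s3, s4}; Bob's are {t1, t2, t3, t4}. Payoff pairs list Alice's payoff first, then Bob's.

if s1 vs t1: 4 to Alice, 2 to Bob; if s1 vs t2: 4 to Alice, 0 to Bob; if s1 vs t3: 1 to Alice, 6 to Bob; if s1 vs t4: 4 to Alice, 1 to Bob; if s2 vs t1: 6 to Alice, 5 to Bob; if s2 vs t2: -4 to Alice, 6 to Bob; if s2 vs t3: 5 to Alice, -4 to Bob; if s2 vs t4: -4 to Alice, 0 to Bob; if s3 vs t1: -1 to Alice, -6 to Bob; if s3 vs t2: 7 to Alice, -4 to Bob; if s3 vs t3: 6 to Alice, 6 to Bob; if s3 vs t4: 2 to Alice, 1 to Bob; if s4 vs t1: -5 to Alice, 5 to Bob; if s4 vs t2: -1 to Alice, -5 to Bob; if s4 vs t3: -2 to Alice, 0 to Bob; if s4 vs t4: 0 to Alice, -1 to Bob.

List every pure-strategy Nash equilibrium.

Check mutual best responses: a cell is a NE iff neither player can gain by unilaterally deviating.
Alice's best responses — vs t1: s2 (payoff 6); vs t2: s3 (payoff 7); vs t3: s3 (payoff 6); vs t4: s1 (payoff 4).
Bob's best responses — vs s1: t3 (payoff 6); vs s2: t2 (payoff 6); vs s3: t3 (payoff 6); vs s4: t1 (payoff 5).
The only mutual best response is (s3, t3); neither player gains by switching there.

(s3, t3)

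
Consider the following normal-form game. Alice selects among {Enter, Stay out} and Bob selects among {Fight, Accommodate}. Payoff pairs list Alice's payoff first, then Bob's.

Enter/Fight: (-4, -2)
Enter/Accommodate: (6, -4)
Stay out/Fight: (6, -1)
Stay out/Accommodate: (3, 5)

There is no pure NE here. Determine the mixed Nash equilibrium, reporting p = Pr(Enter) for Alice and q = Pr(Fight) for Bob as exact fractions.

Each player's mixing probability is pinned down by making the *other* player indifferent.
Bob indifferent between Fight and Accommodate: p·(-2) + (1−p)·(-1) = p·(-4) + (1−p)·5 ⟹ (-1) + (-1)p = 5 + (-9)p ⟹ p = 3/4.
Alice indifferent between Enter and Stay out: q·(-4) + (1−q)·6 = q·6 + (1−q)·3 ⟹ 6 + (-10)q = 3 + 3q ⟹ q = 3/13.

p = 3/4, q = 3/13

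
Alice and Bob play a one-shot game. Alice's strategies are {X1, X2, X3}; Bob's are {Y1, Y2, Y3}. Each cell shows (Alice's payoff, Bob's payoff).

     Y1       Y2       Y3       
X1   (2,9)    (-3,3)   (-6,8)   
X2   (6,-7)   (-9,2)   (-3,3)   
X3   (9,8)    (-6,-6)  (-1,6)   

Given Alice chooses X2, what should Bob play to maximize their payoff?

Y3

With Alice fixed at X2, Bob's payoffs are: Y1 → -7, Y2 → 2, Y3 → 3.
The maximum is 3, achieved by Y3.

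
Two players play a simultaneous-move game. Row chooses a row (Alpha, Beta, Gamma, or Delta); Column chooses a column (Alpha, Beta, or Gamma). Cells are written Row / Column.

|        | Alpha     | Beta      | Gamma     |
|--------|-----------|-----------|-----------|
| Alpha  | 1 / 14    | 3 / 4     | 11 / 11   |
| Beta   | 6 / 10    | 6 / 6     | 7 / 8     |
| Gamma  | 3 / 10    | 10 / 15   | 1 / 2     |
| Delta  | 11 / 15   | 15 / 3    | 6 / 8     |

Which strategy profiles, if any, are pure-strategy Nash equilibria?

Find each player's best response to every opponent strategy; NE are the intersections.
Row's best responses — vs Alpha: Delta (payoff 11); vs Beta: Delta (payoff 15); vs Gamma: Alpha (payoff 11).
Column's best responses — vs Alpha: Alpha (payoff 14); vs Beta: Alpha (payoff 10); vs Gamma: Beta (payoff 15); vs Delta: Alpha (payoff 15).
The only mutual best response is (Delta, Alpha); neither player gains by switching there.

(Delta, Alpha)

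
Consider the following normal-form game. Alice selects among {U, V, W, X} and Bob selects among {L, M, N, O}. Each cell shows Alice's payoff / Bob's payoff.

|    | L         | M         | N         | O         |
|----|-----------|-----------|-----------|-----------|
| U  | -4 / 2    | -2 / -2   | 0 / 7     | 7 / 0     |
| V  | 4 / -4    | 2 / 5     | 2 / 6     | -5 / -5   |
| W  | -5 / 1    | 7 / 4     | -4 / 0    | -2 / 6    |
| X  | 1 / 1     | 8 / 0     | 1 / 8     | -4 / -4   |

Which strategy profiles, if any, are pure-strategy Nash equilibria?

(V, N)

Check mutual best responses: a cell is a NE iff neither player can gain by unilaterally deviating.
Alice's best responses — vs L: V (payoff 4); vs M: X (payoff 8); vs N: V (payoff 2); vs O: U (payoff 7).
Bob's best responses — vs U: N (payoff 7); vs V: N (payoff 6); vs W: O (payoff 6); vs X: N (payoff 8).
The only mutual best response is (V, N); neither player gains by switching there.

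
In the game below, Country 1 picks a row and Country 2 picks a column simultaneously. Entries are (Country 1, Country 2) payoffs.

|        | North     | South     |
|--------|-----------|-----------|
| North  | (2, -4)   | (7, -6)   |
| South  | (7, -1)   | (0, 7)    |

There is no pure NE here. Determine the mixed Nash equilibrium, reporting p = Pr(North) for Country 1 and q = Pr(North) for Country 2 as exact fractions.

In a mixed NE each player is indifferent between their pure strategies, so the opponent's mix sets the indifference.
Country 2 indifferent between North and South: p·(-4) + (1−p)·(-1) = p·(-6) + (1−p)·7 ⟹ (-1) + (-3)p = 7 + (-13)p ⟹ p = 4/5.
Country 1 indifferent between North and South: q·2 + (1−q)·7 = q·7 + (1−q)·0 ⟹ 7 + (-5)q = 0 + 7q ⟹ q = 7/12.

p = 4/5, q = 7/12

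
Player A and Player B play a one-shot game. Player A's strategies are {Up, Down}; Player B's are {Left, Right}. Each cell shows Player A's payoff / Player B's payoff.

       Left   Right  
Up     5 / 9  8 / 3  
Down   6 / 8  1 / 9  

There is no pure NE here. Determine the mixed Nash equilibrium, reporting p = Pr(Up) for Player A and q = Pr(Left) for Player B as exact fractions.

p = 1/7, q = 7/8

In a mixed NE each player is indifferent between their pure strategies, so the opponent's mix sets the indifference.
Player B indifferent between Left and Right: p·9 + (1−p)·8 = p·3 + (1−p)·9 ⟹ 8 + 1p = 9 + (-6)p ⟹ p = 1/7.
Player A indifferent between Up and Down: q·5 + (1−q)·8 = q·6 + (1−q)·1 ⟹ 8 + (-3)q = 1 + 5q ⟹ q = 7/8.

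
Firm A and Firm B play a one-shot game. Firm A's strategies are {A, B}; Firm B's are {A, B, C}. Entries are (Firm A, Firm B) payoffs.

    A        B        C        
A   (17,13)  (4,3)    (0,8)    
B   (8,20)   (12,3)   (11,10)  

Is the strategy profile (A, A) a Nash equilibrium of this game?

Holding Firm B at A: Firm A gets 17 from A, versus 8 from B. No profitable deviation for Firm A.
Holding Firm A at A: Firm B gets 13 from A, versus 3 from B, 8 from C. No profitable deviation for Firm B either.

Yes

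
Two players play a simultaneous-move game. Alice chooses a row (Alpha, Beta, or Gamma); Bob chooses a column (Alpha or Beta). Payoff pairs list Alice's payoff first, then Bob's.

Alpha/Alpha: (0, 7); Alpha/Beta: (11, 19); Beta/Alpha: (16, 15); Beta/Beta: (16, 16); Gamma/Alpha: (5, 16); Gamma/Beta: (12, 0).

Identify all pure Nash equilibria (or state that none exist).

(Beta, Beta)

A profile is a Nash equilibrium when each player is best-responding to the other.
Alice's best responses — vs Alpha: Beta (payoff 16); vs Beta: Beta (payoff 16).
Bob's best responses — vs Alpha: Beta (payoff 19); vs Beta: Beta (payoff 16); vs Gamma: Alpha (payoff 16).
The only mutual best response is (Beta, Beta); neither player gains by switching there.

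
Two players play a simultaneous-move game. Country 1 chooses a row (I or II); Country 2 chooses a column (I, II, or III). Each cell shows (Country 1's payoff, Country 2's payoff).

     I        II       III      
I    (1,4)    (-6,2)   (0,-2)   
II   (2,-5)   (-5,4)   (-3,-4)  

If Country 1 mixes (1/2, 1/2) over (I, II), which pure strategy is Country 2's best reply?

Compute Country 2's expected payoff from each pure strategy against the given mix.
I: (1/2)·4 + (1/2)·(-5) = -1/2
II: (1/2)·2 + (1/2)·4 = 3
III: (1/2)·(-2) + (1/2)·(-4) = -3
Highest expected payoff is 3, from II.

II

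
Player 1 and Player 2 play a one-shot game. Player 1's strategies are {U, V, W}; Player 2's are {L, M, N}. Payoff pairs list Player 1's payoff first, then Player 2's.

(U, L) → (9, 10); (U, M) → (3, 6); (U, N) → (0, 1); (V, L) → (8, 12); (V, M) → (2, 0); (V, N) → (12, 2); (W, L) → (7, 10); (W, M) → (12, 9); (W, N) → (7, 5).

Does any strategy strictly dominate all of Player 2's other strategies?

Check whether one of Player 2's strategies beats all alternatives regardless of what the opponent does.
L strictly dominates: vs U: 10 > each of {6, 1}; vs V: 12 > each of {0, 2}; vs W: 10 > each of {9, 5}.

L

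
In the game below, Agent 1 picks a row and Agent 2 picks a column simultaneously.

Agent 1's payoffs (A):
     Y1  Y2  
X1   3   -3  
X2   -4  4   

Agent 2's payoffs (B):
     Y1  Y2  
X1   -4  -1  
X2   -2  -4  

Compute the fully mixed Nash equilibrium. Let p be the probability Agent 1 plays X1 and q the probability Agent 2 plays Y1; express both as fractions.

p = 2/5, q = 1/2

Each player's mixing probability is pinned down by making the *other* player indifferent.
Agent 2 indifferent between Y1 and Y2: p·(-4) + (1−p)·(-2) = p·(-1) + (1−p)·(-4) ⟹ (-2) + (-2)p = (-4) + 3p ⟹ p = 2/5.
Agent 1 indifferent between X1 and X2: q·3 + (1−q)·(-3) = q·(-4) + (1−q)·4 ⟹ (-3) + 6q = 4 + (-8)q ⟹ q = 1/2.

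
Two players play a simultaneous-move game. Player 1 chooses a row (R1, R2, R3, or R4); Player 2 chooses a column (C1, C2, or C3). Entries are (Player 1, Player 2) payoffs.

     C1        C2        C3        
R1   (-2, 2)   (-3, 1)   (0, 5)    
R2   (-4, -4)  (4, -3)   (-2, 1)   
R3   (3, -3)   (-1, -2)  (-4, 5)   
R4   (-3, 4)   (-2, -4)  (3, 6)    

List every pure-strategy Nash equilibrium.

Find each player's best response to every opponent strategy; NE are the intersections.
Player 1's best responses — vs C1: R3 (payoff 3); vs C2: R2 (payoff 4); vs C3: R4 (payoff 3).
Player 2's best responses — vs R1: C3 (payoff 5); vs R2: C3 (payoff 1); vs R3: C3 (payoff 5); vs R4: C3 (payoff 6).
The only mutual best response is (R4, C3); neither player gains by switching there.

(R4, C3)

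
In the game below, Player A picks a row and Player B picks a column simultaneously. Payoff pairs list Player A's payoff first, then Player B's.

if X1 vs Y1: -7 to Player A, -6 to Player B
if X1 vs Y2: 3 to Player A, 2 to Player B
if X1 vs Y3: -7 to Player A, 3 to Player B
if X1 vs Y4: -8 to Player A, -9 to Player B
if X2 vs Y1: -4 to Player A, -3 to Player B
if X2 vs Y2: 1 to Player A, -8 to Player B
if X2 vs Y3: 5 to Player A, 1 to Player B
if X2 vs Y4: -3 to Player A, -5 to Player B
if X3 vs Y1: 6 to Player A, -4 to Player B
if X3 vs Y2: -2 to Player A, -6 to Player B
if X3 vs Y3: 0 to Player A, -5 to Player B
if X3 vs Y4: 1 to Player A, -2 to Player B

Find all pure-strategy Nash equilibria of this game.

(X2, Y3) and (X3, Y4)

Check mutual best responses: a cell is a NE iff neither player can gain by unilaterally deviating.
Player A's best responses — vs Y1: X3 (payoff 6); vs Y2: X1 (payoff 3); vs Y3: X2 (payoff 5); vs Y4: X3 (payoff 1).
Player B's best responses — vs X1: Y3 (payoff 3); vs X2: Y3 (payoff 1); vs X3: Y4 (payoff -2).
Mutual best responses occur at (X2, Y3) and (X3, Y4); at each, neither player gains by switching.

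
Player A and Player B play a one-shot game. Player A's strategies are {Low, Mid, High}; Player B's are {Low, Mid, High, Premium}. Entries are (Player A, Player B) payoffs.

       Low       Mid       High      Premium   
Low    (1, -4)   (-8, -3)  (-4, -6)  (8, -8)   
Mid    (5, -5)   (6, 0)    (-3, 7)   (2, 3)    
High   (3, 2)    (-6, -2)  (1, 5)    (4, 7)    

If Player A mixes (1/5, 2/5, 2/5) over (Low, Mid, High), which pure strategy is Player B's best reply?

Player B's best reply maximizes expected payoff against the mix.
Low: (1/5)·(-4) + (2/5)·(-5) + (2/5)·2 = -2
Mid: (1/5)·(-3) + (2/5)·0 + (2/5)·(-2) = -7/5
High: (1/5)·(-6) + (2/5)·7 + (2/5)·5 = 18/5
Premium: (1/5)·(-8) + (2/5)·3 + (2/5)·7 = 12/5
Highest expected payoff is 18/5, from High.

High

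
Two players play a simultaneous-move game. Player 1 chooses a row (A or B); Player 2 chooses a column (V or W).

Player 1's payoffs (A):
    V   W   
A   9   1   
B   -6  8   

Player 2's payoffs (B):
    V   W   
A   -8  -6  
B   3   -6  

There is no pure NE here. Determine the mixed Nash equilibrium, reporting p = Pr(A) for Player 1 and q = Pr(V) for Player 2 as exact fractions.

In a mixed NE each player is indifferent between their pure strategies, so the opponent's mix sets the indifference.
Player 2 indifferent between V and W: p·(-8) + (1−p)·3 = p·(-6) + (1−p)·(-6) ⟹ 3 + (-11)p = (-6) + 0p ⟹ p = 9/11.
Player 1 indifferent between A and B: q·9 + (1−q)·1 = q·(-6) + (1−q)·8 ⟹ 1 + 8q = 8 + (-14)q ⟹ q = 7/22.

p = 9/11, q = 7/22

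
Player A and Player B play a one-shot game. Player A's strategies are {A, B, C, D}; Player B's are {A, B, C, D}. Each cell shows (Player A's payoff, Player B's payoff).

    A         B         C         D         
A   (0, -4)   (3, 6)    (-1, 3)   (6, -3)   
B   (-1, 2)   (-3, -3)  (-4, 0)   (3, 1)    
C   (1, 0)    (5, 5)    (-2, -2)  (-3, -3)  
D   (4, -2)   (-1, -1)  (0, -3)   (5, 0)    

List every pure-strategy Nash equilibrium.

(C, B)

Check mutual best responses: a cell is a NE iff neither player can gain by unilaterally deviating.
Player A's best responses — vs A: D (payoff 4); vs B: C (payoff 5); vs C: D (payoff 0); vs D: A (payoff 6).
Player B's best responses — vs A: B (payoff 6); vs B: A (payoff 2); vs C: B (payoff 5); vs D: D (payoff 0).
The only mutual best response is (C, B); neither player gains by switching there.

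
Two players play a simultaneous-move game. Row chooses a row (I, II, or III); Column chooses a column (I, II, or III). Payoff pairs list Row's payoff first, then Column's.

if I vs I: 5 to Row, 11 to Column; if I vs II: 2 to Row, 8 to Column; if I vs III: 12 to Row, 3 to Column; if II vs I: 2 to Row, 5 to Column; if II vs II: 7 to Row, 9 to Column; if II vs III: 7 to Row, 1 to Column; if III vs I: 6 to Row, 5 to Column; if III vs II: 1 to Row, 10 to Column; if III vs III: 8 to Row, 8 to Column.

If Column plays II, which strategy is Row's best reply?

With Column fixed at II, Row's payoffs are: I → 2, II → 7, III → 1.
The maximum is 7, achieved by II.

II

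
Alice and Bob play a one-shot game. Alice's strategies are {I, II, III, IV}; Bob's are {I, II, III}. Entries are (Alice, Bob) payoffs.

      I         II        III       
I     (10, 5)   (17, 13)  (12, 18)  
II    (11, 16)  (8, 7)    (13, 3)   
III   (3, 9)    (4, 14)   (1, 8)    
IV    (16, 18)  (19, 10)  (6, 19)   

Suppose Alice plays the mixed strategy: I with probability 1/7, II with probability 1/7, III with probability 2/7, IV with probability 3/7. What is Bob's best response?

III

Compute Bob's expected payoff from each pure strategy against the given mix.
I: (1/7)·5 + (1/7)·16 + (2/7)·9 + (3/7)·18 = 93/7
II: (1/7)·13 + (1/7)·7 + (2/7)·14 + (3/7)·10 = 78/7
III: (1/7)·18 + (1/7)·3 + (2/7)·8 + (3/7)·19 = 94/7
Highest expected payoff is 94/7, from III.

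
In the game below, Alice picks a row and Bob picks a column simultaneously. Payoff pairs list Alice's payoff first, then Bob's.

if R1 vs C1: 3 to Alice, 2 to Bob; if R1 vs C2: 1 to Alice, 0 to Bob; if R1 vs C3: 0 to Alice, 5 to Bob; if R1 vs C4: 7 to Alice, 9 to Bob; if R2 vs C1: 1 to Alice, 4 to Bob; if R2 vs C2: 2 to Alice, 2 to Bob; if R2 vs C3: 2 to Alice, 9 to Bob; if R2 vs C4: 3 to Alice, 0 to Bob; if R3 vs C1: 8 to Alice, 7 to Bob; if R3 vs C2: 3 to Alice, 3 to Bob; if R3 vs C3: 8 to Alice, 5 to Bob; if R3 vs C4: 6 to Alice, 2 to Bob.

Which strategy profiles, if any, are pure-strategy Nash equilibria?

Find each player's best response to every opponent strategy; NE are the intersections.
Alice's best responses — vs C1: R3 (payoff 8); vs C2: R3 (payoff 3); vs C3: R3 (payoff 8); vs C4: R1 (payoff 7).
Bob's best responses — vs R1: C4 (payoff 9); vs R2: C3 (payoff 9); vs R3: C1 (payoff 7).
Mutual best responses occur at (R1, C4) and (R3, C1); at each, neither player gains by switching.

(R1, C4) and (R3, C1)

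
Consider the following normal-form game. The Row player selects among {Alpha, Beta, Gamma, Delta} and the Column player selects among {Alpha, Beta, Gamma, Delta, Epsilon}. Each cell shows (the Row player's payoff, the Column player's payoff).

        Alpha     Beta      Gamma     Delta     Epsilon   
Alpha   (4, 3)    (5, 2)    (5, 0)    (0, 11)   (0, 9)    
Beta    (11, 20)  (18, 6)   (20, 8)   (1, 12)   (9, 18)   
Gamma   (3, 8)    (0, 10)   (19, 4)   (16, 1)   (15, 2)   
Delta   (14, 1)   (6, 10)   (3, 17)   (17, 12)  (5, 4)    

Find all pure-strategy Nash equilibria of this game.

No pure-strategy Nash equilibrium

Check mutual best responses: a cell is a NE iff neither player can gain by unilaterally deviating.
The Row player's best responses — vs Alpha: Delta (payoff 14); vs Beta: Beta (payoff 18); vs Gamma: Beta (payoff 20); vs Delta: Delta (payoff 17); vs Epsilon: Gamma (payoff 15).
The Column player's best responses — vs Alpha: Delta (payoff 11); vs Beta: Alpha (payoff 20); vs Gamma: Beta (payoff 10); vs Delta: Gamma (payoff 17).
No cell has both players best-responding. For instance, the Row player's best reply to Gamma is Beta, but against Beta the Column player prefers Alpha over Gamma.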